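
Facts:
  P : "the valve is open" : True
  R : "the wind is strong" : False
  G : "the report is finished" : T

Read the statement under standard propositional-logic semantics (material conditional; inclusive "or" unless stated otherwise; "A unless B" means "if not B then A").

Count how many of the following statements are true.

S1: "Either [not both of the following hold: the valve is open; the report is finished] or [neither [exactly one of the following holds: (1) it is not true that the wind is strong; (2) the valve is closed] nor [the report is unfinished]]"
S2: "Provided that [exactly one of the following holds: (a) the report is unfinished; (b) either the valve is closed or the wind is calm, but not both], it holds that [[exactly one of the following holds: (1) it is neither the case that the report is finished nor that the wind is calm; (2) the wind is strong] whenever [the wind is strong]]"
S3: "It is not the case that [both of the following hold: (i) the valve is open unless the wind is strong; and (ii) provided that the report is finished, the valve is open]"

S1: Formalization: (P ↑ G) ∨ ((¬R ⊕ ¬P) ↓ ¬G)

P ↑ G = T ↑ T = F
¬R = ¬F = T
¬P = ¬T = F
¬R ⊕ ¬P = T ⊕ F = T
¬G = ¬T = F
(¬R ⊕ ¬P) ↓ ¬G = T ↓ F = F
(P ↑ G) ∨ ((¬R ⊕ ¬P) ↓ ¬G) = F ∨ F = F
So S1 is false.

S2: In symbols: (¬G ⊕ (¬P ⊕ ¬R)) → (R → ((G ↓ ¬R) ⊕ R))

¬G = ¬T = F
¬P = ¬T = F
¬R = ¬F = T
¬P ⊕ ¬R = F ⊕ T = T
¬G ⊕ (¬P ⊕ ¬R) = F ⊕ T = T
¬R = ¬F = T
G ↓ ¬R = T ↓ T = F
(G ↓ ¬R) ⊕ R = F ⊕ F = F
R → ((G ↓ ¬R) ⊕ R) = F → F = T
(¬G ⊕ (¬P ⊕ ¬R)) → (R → ((G ↓ ¬R) ⊕ R)) = T → T = T
Hence S2 is true.

S3: In symbols: ¬((P ∨ R) ∧ (G → P))

P ∨ R = T ∨ F = T
G → P = T → T = T
(P ∨ R) ∧ (G → P) = T ∧ T = T
¬((P ∨ R) ∧ (G → P)) = ¬T = F
Thus S3 is false.

1 of the 3 statements is true.

1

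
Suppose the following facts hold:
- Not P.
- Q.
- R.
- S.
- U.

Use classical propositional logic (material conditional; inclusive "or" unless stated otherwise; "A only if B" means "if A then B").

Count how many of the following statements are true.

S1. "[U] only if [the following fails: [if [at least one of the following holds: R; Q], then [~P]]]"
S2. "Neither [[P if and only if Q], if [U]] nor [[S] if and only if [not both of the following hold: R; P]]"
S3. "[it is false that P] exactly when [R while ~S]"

S1: In symbols: U -> not ((R or Q) -> not P)

R or Q = True or True = True
not P = not False = True
(R or Q) -> not P = True -> True = True
not ((R or Q) -> not P) = not True = False
U -> not ((R or Q) -> not P) = True -> False = False
So S1 is false.

S2: Parsed as (U -> (P iff Q)) nor (S iff (R nand P))

P iff Q = False iff True = False
U -> (P iff Q) = True -> False = False
R nand P = True nand False = True
S iff (R nand P) = True iff True = True
(U -> (P iff Q)) nor (S iff (R nand P)) = False nor True = False
Thus S2 is false.

S3: Formalization: not P iff (R and not S)

not P = not False = True
not S = not True = False
R and not S = True and False = False
not P iff (R and not S) = True iff False = False
So S3 is false.

0 of the 3 statements are true (none).

0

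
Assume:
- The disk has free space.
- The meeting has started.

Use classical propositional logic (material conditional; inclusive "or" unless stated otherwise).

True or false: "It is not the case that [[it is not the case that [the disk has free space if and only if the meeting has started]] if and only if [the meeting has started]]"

Let N = "the disk is full" (F), S = "the meeting has started" (T).
Formalization: ~(~(~N <-> S) <-> S)

~N = ~F = T
~N <-> S = T <-> T = T
~(~N <-> S) = ~T = F
~(~N <-> S) <-> S = F <-> T = F
~(~(~N <-> S) <-> S) = ~F = T

True.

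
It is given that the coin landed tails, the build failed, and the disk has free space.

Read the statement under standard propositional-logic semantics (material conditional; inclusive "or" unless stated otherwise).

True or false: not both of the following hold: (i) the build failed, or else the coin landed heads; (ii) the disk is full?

Let L = "the build passed" (F), D = "the coin landed heads" (F), K = "the disk is full" (F).
Formalization: (~L | D) nand K

~L = ~F = T
~L | D = T | F = T
(~L | D) nand K = T nand F = T

True.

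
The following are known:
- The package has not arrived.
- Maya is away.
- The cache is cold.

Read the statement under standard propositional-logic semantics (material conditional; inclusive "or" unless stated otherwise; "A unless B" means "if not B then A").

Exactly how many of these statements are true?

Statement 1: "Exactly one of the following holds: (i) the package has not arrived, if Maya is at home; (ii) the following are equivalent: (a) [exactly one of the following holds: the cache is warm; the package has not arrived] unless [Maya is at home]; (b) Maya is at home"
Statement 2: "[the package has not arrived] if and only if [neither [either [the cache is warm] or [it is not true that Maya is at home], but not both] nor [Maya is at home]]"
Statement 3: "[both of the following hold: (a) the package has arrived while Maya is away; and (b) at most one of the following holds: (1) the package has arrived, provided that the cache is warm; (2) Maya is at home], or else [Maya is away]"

Let Q = "Maya is at home" (F), P = "the package has arrived" (F), R = "the cache is warm" (F).

Statement 1: In symbols: (Q → ¬P) ⊕ (((R ⊕ ¬P) ∨ Q) ↔ Q)

¬P = ¬F = T
Q → ¬P = F → T = T
¬P = ¬F = T
R ⊕ ¬P = F ⊕ T = T
(R ⊕ ¬P) ∨ Q = T ∨ F = T
((R ⊕ ¬P) ∨ Q) ↔ Q = T ↔ F = F
(Q → ¬P) ⊕ (((R ⊕ ¬P) ∨ Q) ↔ Q) = T ⊕ F = T
So Statement 1 is true.

Statement 2: Formalization: ¬P ↔ ((R ⊕ ¬Q) ↓ Q)

¬P = ¬F = T
¬Q = ¬F = T
R ⊕ ¬Q = F ⊕ T = T
(R ⊕ ¬Q) ↓ Q = T ↓ F = F
¬P ↔ ((R ⊕ ¬Q) ↓ Q) = T ↔ F = F
Thus Statement 2 is false.

Statement 3: This is ((P ∧ ¬Q) ∧ ((R → P) ↑ Q)) ∨ ¬Q.

¬Q = ¬F = T
P ∧ ¬Q = F ∧ T = F
R → P = F → F = T
(R → P) ↑ Q = T ↑ F = T
(P ∧ ¬Q) ∧ ((R → P) ↑ Q) = F ∧ T = F
¬Q = ¬F = T
((P ∧ ¬Q) ∧ ((R → P) ↑ Q)) ∨ ¬Q = F ∨ T = T
So Statement 3 is true.

True statements: 2.

2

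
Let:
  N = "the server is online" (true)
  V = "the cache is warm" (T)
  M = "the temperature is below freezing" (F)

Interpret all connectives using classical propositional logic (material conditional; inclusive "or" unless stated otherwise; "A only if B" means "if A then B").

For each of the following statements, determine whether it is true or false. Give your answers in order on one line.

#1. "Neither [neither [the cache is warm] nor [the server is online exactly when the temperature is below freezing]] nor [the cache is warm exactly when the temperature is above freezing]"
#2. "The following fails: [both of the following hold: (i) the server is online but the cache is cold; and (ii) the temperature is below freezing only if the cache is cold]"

#1 False / #2 True

#1: Formalization: (V nor (N <-> M)) nor (V <-> ~M)

N <-> M = T <-> F = F
V nor (N <-> M) = T nor F = F
~M = ~F = T
V <-> ~M = T <-> T = T
(V nor (N <-> M)) nor (V <-> ~M) = F nor T = F
So #1 is false.

#2: In symbols: ~((N & ~V) & (M -> ~V))

~V = ~T = F
N & ~V = T & F = F
~V = ~T = F
M -> ~V = F -> F = T
(N & ~V) & (M -> ~V) = F & T = F
~((N & ~V) & (M -> ~V)) = ~F = T
Thus #2 is true.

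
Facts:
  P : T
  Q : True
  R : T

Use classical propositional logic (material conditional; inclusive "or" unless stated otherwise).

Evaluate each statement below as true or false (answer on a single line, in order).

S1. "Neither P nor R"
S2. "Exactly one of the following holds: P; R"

S1 False / S2 False

S1: This is P ↓ R.

P ↓ R = T ↓ T = F
Hence S1 is false.

S2: Parsed as P ⊕ R

P ⊕ R = T ⊕ T = F
Thus S2 is false.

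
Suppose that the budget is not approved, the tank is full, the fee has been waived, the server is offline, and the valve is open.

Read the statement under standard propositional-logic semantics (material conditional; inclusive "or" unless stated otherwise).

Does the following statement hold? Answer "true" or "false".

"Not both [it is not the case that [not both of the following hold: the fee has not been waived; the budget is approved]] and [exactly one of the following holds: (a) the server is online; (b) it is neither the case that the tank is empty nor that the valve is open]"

True.

Let R = "the fee has been waived" (True), P = "the budget is approved" (False), S = "the server is online" (False), Q = "the tank is full" (True), U = "the valve is open" (True).
This is not (not R nand P) nand (S xor (not Q nor U)).

not R = not True = False
not R nand P = False nand False = True
not (not R nand P) = not True = False
not Q = not True = False
not Q nor U = False nor True = False
S xor (not Q nor U) = False xor False = False
not (not R nand P) nand (S xor (not Q nor U)) = False nand False = True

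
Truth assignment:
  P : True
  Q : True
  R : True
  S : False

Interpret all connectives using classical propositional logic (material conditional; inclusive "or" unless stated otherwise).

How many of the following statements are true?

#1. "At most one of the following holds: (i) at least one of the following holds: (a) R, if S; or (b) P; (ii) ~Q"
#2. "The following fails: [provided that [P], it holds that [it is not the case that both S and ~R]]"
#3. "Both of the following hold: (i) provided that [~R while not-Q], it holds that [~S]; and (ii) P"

#1: Parsed as ((S -> R) or P) nand not Q

S -> R = False -> True = True
(S -> R) or P = True or True = True
not Q = not True = False
((S -> R) or P) nand not Q = True nand False = True
Thus #1 is true.

#2: Formalization: not (P -> (S nand not R))

not R = not True = False
S nand not R = False nand False = True
P -> (S nand not R) = True -> True = True
not (P -> (S nand not R)) = not True = False
Hence #2 is false.

#3: This is ((not R and not Q) -> not S) and P.

not R = not True = False
not Q = not True = False
not R and not Q = False and False = False
not S = not False = True
(not R and not Q) -> not S = False -> True = True
((not R and not Q) -> not S) and P = True and True = True
Thus #3 is true.

True statements: 2 (#1, #3).

2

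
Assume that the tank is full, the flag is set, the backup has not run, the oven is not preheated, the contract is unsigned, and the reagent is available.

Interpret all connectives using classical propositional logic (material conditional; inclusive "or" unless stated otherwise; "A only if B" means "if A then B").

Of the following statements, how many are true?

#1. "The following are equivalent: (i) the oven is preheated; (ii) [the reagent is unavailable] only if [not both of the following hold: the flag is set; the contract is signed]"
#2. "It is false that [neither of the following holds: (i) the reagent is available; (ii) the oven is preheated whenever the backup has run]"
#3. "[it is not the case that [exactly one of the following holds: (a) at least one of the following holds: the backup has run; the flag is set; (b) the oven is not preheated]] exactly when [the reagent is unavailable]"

Let K = "the oven is preheated" (F), M = "the reagent is available" (T), Q = "the flag is set" (T), V = "the contract is signed" (F), H = "the backup has run" (F).

#1: Formalization: K <-> (~M -> (Q nand V))

~M = ~T = F
Q nand V = T nand F = T
~M -> (Q nand V) = F -> T = T
K <-> (~M -> (Q nand V)) = F <-> T = F
Hence #1 is false.

#2: In symbols: ~(M nor (H -> K))

H -> K = F -> F = T
M nor (H -> K) = T nor T = F
~(M nor (H -> K)) = ~F = T
Hence #2 is true.

#3: Formalization: ~((H | Q) xor ~K) <-> ~M

H | Q = F | T = T
~K = ~F = T
(H | Q) xor ~K = T xor T = F
~((H | Q) xor ~K) = ~F = T
~M = ~T = F
~((H | Q) xor ~K) <-> ~M = T <-> F = F
Hence #3 is false.

True statements: 1.

1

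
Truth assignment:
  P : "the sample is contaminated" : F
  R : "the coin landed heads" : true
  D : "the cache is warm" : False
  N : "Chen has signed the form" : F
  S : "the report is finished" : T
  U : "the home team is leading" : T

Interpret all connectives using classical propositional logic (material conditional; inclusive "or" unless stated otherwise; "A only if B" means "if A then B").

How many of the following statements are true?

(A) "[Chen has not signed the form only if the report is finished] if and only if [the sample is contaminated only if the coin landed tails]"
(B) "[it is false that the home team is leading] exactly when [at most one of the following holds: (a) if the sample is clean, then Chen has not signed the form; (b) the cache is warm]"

1

(A): Parsed as (not N -> S) iff (P -> not R)

not N = not False = True
not N -> S = True -> True = True
not R = not True = False
P -> not R = False -> False = True
(not N -> S) iff (P -> not R) = True iff True = True
Thus (A) is true.

(B): Formalization: not U iff ((not P -> not N) nand D)

not U = not True = False
not P = not False = True
not N = not False = True
not P -> not N = True -> True = True
(not P -> not N) nand D = True nand False = True
not U iff ((not P -> not N) nand D) = False iff True = False
Hence (B) is false.

1 of the 2 statements is true.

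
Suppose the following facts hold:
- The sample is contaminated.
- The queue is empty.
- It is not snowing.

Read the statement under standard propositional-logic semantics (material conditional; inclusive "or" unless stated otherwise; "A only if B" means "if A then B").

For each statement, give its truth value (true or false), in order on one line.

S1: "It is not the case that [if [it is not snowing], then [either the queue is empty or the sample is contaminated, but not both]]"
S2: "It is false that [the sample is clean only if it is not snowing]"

S1 T / S2 F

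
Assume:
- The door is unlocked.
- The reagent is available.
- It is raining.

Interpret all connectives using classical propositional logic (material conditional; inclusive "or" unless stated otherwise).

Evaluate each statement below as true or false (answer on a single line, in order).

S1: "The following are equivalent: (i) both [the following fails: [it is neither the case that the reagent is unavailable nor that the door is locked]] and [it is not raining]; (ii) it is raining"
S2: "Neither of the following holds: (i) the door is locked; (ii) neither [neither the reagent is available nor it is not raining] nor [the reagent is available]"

S1 F / S2 T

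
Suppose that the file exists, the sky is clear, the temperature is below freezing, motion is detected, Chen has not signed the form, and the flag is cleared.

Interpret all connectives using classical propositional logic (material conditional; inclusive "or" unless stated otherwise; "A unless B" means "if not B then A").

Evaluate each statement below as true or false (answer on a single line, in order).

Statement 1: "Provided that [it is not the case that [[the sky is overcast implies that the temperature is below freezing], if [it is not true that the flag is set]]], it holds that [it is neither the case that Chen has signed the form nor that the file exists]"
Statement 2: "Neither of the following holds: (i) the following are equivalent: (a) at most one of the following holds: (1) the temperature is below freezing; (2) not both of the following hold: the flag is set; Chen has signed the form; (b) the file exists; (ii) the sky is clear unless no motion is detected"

Statement 1 T, Statement 2 F

Let S = "the flag is set" (False), U = "the sky is overcast" (False), V = "the temperature is below freezing" (True), N = "Chen has signed the form" (False), K = "the file exists" (True), D = "motion is detected" (True).

Statement 1: Parsed as not (not S -> (U -> V)) -> (N nor K)

not S = not False = True
U -> V = False -> True = True
not S -> (U -> V) = True -> True = True
not (not S -> (U -> V)) = not True = False
N nor K = False nor True = False
not (not S -> (U -> V)) -> (N nor K) = False -> False = True
Thus Statement 1 is true.

Statement 2: In symbols: ((V nand (S nand N)) iff K) nor (not U or not D)

S nand N = False nand False = True
V nand (S nand N) = True nand True = False
(V nand (S nand N)) iff K = False iff True = False
not U = not False = True
not D = not True = False
not U or not D = True or False = True
((V nand (S nand N)) iff K) nor (not U or not D) = False nor True = False
So Statement 2 is false.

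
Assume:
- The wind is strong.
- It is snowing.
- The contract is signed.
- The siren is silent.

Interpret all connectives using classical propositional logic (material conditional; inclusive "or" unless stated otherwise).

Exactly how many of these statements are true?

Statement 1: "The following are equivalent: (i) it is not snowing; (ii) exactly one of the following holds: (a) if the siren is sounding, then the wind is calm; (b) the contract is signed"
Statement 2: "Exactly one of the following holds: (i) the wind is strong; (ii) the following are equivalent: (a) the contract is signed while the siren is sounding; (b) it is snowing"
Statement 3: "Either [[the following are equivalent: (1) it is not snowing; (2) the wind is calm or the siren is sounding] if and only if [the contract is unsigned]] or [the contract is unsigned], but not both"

2

Let N = "it is snowing" (True), M = "the siren is sounding" (False), G = "the wind is strong" (True), P = "the contract is signed" (True).

Statement 1: This is not N iff ((M -> not G) xor P).

not N = not True = False
not G = not True = False
M -> not G = False -> False = True
(M -> not G) xor P = True xor True = False
not N iff ((M -> not G) xor P) = False iff False = True
Thus Statement 1 is true.

Statement 2: This is G xor ((P and M) iff N).

P and M = True and False = False
(P and M) iff N = False iff True = False
G xor ((P and M) iff N) = True xor False = True
Hence Statement 2 is true.

Statement 3: Formalization: ((not N iff (not G or M)) iff not P) xor not P

not N = not True = False
not G = not True = False
not G or M = False or False = False
not N iff (not G or M) = False iff False = True
not P = not True = False
(not N iff (not G or M)) iff not P = True iff False = False
not P = not True = False
((not N iff (not G or M)) iff not P) xor not P = False xor False = False
Hence Statement 3 is false.

Count: 2.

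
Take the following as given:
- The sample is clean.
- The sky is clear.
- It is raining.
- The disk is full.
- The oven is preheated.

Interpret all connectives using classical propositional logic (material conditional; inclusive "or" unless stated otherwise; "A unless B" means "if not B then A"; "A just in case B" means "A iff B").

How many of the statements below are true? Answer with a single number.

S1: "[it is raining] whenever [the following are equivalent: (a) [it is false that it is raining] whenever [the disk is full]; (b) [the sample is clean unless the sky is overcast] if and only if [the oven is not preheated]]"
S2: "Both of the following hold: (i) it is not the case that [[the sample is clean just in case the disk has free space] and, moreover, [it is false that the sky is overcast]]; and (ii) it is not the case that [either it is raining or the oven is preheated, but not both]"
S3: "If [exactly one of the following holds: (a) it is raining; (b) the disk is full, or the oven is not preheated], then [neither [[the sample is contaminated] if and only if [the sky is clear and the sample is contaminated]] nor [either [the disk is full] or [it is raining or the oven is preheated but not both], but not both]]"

Let S = "the disk is full" (True), R = "it is raining" (True), P = "the sample is contaminated" (False), Q = "the sky is overcast" (False), U = "the oven is preheated" (True).

S1: In symbols: ((S -> not R) iff ((not P or Q) iff not U)) -> R

not R = not True = False
S -> not R = True -> False = False
not P = not False = True
not P or Q = True or False = True
not U = not True = False
(not P or Q) iff not U = True iff False = False
(S -> not R) iff ((not P or Q) iff not U) = False iff False = True
((S -> not R) iff ((not P or Q) iff not U)) -> R = True -> True = True
Thus S1 is true.

S2: This is not ((not P iff not S) and not Q) and not (R xor U).

not P = not False = True
not S = not True = False
not P iff not S = True iff False = False
not Q = not False = True
(not P iff not S) and not Q = False and True = False
not ((not P iff not S) and not Q) = not False = True
R xor U = True xor True = False
not (R xor U) = not False = True
not ((not P iff not S) and not Q) and not (R xor U) = True and True = True
Thus S2 is true.

S3: In symbols: (R xor (S or not U)) -> ((P iff (not Q and P)) nor (S xor (R xor U)))

not U = not True = False
S or not U = True or False = True
R xor (S or not U) = True xor True = False
not Q = not False = True
not Q and P = True and False = False
P iff (not Q and P) = False iff False = True
R xor U = True xor True = False
S xor (R xor U) = True xor False = True
(P iff (not Q and P)) nor (S xor (R xor U)) = True nor True = False
(R xor (S or not U)) -> ((P iff (not Q and P)) nor (S xor (R xor U))) = False -> False = True
Hence S3 is true.

True statements: 3 (S1, S2, S3).

3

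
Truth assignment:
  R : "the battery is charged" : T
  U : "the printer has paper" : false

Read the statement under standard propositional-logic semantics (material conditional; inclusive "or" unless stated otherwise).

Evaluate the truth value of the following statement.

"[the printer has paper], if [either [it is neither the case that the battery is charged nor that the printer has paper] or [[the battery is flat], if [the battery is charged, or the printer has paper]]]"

Parsed as ((R ↓ U) ∨ ((R ∨ U) → ¬R)) → U

R ↓ U = T ↓ F = F
R ∨ U = T ∨ F = T
¬R = ¬T = F
(R ∨ U) → ¬R = T → F = F
(R ↓ U) ∨ ((R ∨ U) → ¬R) = F ∨ F = F
((R ↓ U) ∨ ((R ∨ U) → ¬R)) → U = F → F = T

true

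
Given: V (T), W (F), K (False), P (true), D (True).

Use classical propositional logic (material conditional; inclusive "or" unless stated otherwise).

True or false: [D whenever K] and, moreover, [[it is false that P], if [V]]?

Parsed as (K → D) ∧ (V → ¬P)

K → D = F → T = T
¬P = ¬T = F
V → ¬P = T → F = F
(K → D) ∧ (V → ¬P) = T ∧ F = F

The statement is false.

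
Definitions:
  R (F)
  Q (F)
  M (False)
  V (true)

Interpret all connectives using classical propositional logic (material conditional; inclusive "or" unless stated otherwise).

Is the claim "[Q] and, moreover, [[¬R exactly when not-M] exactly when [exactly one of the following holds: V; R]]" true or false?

Parsed as Q and ((not R iff not M) iff (V xor R))

not R = not False = True
not M = not False = True
not R iff not M = True iff True = True
V xor R = True xor False = True
(not R iff not M) iff (V xor R) = True iff True = True
Q and ((not R iff not M) iff (V xor R)) = False and True = False

False.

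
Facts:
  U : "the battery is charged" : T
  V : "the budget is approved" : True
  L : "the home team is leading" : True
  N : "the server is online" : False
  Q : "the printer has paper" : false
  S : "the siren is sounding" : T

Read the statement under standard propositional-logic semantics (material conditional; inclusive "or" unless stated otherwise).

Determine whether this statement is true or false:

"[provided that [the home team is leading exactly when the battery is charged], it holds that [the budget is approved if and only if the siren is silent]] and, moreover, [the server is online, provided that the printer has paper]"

False

Parsed as ((L <-> U) -> (V <-> ~S)) & (Q -> N)

L <-> U = T <-> T = T
~S = ~T = F
V <-> ~S = T <-> F = F
(L <-> U) -> (V <-> ~S) = T -> F = F
Q -> N = F -> F = T
((L <-> U) -> (V <-> ~S)) & (Q -> N) = F & T = F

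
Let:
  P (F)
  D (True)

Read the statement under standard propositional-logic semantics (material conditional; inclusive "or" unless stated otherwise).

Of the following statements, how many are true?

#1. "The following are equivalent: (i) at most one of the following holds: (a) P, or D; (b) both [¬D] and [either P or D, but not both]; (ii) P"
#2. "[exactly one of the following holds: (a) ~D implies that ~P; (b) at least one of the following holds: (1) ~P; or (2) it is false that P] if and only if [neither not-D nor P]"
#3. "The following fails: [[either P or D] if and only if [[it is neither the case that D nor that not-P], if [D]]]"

#1: Formalization: ((P ∨ D) ↑ (¬D ∧ (P ⊕ D))) ↔ P

P ∨ D = F ∨ T = T
¬D = ¬T = F
P ⊕ D = F ⊕ T = T
¬D ∧ (P ⊕ D) = F ∧ T = F
(P ∨ D) ↑ (¬D ∧ (P ⊕ D)) = T ↑ F = T
((P ∨ D) ↑ (¬D ∧ (P ⊕ D))) ↔ P = T ↔ F = F
Thus #1 is false.

#2: This is ((¬D → ¬P) ⊕ (¬P ∨ ¬P)) ↔ (¬D ↓ P).

¬D = ¬T = F
¬P = ¬F = T
¬D → ¬P = F → T = T
¬P = ¬F = T
¬P = ¬F = T
¬P ∨ ¬P = T ∨ T = T
(¬D → ¬P) ⊕ (¬P ∨ ¬P) = T ⊕ T = F
¬D = ¬T = F
¬D ↓ P = F ↓ F = T
((¬D → ¬P) ⊕ (¬P ∨ ¬P)) ↔ (¬D ↓ P) = F ↔ T = F
So #2 is false.

#3: Formalization: ¬((P ∨ D) ↔ (D → (D ↓ ¬P)))

P ∨ D = F ∨ T = T
¬P = ¬F = T
D ↓ ¬P = T ↓ T = F
D → (D ↓ ¬P) = T → F = F
(P ∨ D) ↔ (D → (D ↓ ¬P)) = T ↔ F = F
¬((P ∨ D) ↔ (D → (D ↓ ¬P))) = ¬F = T
So #3 is true.

Count: 1.

1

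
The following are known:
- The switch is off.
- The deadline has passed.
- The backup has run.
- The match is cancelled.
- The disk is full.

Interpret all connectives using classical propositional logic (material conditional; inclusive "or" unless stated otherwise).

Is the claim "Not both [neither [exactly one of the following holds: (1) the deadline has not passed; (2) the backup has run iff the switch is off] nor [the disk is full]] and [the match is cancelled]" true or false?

Let M = "the deadline has passed" (T), N = "the backup has run" (T), U = "the switch is on" (F), K = "the disk is full" (T), V = "the match is cancelled" (T).
In symbols: ((~M xor (N <-> ~U)) nor K) nand V

~M = ~T = F
~U = ~F = T
N <-> ~U = T <-> T = T
~M xor (N <-> ~U) = F xor T = T
(~M xor (N <-> ~U)) nor K = T nor T = F
((~M xor (N <-> ~U)) nor K) nand V = F nand T = T

true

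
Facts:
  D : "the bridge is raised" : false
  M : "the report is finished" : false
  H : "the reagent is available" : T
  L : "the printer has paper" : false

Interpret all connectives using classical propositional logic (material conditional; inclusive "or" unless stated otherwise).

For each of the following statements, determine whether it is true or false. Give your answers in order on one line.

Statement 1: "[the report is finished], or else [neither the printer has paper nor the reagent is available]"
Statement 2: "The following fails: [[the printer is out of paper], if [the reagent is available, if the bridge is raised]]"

Statement 1 False, Statement 2 False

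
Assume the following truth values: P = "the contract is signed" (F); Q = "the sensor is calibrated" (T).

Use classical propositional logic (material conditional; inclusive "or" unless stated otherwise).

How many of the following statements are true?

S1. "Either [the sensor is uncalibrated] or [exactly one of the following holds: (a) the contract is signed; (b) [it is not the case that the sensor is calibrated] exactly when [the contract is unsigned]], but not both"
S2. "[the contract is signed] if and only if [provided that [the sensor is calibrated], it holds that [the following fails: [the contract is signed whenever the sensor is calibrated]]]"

S1: This is ~Q xor (P xor (~Q <-> ~P)).

~Q = ~T = F
~Q = ~T = F
~P = ~F = T
~Q <-> ~P = F <-> T = F
P xor (~Q <-> ~P) = F xor F = F
~Q xor (P xor (~Q <-> ~P)) = F xor F = F
Hence S1 is false.

S2: This is P <-> (Q -> ~(Q -> P)).

Q -> P = T -> F = F
~(Q -> P) = ~F = T
Q -> ~(Q -> P) = T -> T = T
P <-> (Q -> ~(Q -> P)) = F <-> T = F
So S2 is false.

Count: 0.

0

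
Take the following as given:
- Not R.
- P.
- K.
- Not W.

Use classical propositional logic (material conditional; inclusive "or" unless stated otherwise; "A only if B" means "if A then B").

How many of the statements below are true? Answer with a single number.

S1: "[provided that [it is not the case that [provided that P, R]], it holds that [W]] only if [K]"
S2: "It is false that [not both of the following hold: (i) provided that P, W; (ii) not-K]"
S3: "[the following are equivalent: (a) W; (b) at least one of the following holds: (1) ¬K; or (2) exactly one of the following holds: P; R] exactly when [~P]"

S1: This is (¬(P → R) → W) → K.

P → R = T → F = F
¬(P → R) = ¬F = T
¬(P → R) → W = T → F = F
(¬(P → R) → W) → K = F → T = T
So S1 is true.

S2: This is ¬((P → W) ↑ ¬K).

P → W = T → F = F
¬K = ¬T = F
(P → W) ↑ ¬K = F ↑ F = T
¬((P → W) ↑ ¬K) = ¬T = F
Hence S2 is false.

S3: Parsed as (W ↔ (¬K ∨ (P ⊕ R))) ↔ ¬P

¬K = ¬T = F
P ⊕ R = T ⊕ F = T
¬K ∨ (P ⊕ R) = F ∨ T = T
W ↔ (¬K ∨ (P ⊕ R)) = F ↔ T = F
¬P = ¬T = F
(W ↔ (¬K ∨ (P ⊕ R))) ↔ ¬P = F ↔ F = T
Thus S3 is true.

True statements: 2.

2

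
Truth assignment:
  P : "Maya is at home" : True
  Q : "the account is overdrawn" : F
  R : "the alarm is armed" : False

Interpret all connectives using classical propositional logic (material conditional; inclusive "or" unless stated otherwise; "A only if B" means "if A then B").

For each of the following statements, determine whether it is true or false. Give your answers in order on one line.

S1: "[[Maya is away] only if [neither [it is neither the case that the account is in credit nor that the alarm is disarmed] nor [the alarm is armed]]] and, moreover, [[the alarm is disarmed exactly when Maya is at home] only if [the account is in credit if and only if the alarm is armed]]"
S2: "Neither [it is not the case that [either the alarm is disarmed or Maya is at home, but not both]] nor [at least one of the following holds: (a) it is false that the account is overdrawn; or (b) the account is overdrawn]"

S1 false; S2 false

S1: Parsed as (¬P → ((¬Q ↓ ¬R) ↓ R)) ∧ ((¬R ↔ P) → (¬Q ↔ R))

¬P = ¬T = F
¬Q = ¬F = T
¬R = ¬F = T
¬Q ↓ ¬R = T ↓ T = F
(¬Q ↓ ¬R) ↓ R = F ↓ F = T
¬P → ((¬Q ↓ ¬R) ↓ R) = F → T = T
¬R = ¬F = T
¬R ↔ P = T ↔ T = T
¬Q = ¬F = T
¬Q ↔ R = T ↔ F = F
(¬R ↔ P) → (¬Q ↔ R) = T → F = F
(¬P → ((¬Q ↓ ¬R) ↓ R)) ∧ ((¬R ↔ P) → (¬Q ↔ R)) = T ∧ F = F
Hence S1 is false.

S2: This is ¬(¬R ⊕ P) ↓ (¬Q ∨ Q).

¬R = ¬F = T
¬R ⊕ P = T ⊕ T = F
¬(¬R ⊕ P) = ¬F = T
¬Q = ¬F = T
¬Q ∨ Q = T ∨ F = T
¬(¬R ⊕ P) ↓ (¬Q ∨ Q) = T ↓ T = F
Hence S2 is false.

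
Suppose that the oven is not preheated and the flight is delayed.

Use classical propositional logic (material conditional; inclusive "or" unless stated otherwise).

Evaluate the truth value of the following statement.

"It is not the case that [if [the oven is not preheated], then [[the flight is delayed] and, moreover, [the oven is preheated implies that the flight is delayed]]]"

The statement is false.

Let P = "the oven is preheated" (False), Q = "the flight is delayed" (True).
Parsed as not (not P -> (Q and (P -> Q)))

not P = not False = True
P -> Q = False -> True = True
Q and (P -> Q) = True and True = True
not P -> (Q and (P -> Q)) = True -> True = True
not (not P -> (Q and (P -> Q))) = not True = False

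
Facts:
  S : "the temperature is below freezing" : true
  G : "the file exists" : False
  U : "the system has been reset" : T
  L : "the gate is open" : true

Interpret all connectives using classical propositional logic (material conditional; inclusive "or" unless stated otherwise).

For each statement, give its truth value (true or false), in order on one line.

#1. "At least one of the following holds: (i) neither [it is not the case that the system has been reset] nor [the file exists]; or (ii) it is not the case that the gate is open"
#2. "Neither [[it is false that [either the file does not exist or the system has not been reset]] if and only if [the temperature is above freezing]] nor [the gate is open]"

#1 true / #2 false

#1: In symbols: (not U nor G) or not L

not U = not True = False
not U nor G = False nor False = True
not L = not True = False
(not U nor G) or not L = True or False = True
Thus #1 is true.

#2: This is (not (not G or not U) iff not S) nor L.

not G = not False = True
not U = not True = False
not G or not U = True or False = True
not (not G or not U) = not True = False
not S = not True = False
not (not G or not U) iff not S = False iff False = True
(not (not G or not U) iff not S) nor L = True nor True = False
Thus #2 is false.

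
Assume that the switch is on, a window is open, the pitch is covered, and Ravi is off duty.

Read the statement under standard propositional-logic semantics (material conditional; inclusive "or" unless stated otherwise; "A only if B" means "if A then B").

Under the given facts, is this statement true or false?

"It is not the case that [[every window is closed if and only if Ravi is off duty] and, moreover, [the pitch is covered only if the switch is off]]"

True.

Let S = "a window is open" (T), V = "Ravi is on call" (F), Q = "the pitch is covered" (T), D = "the switch is on" (T).
This is ~((~S <-> ~V) & (Q -> ~D)).

~S = ~T = F
~V = ~F = T
~S <-> ~V = F <-> T = F
~D = ~T = F
Q -> ~D = T -> F = F
(~S <-> ~V) & (Q -> ~D) = F & F = F
~((~S <-> ~V) & (Q -> ~D)) = ~F = T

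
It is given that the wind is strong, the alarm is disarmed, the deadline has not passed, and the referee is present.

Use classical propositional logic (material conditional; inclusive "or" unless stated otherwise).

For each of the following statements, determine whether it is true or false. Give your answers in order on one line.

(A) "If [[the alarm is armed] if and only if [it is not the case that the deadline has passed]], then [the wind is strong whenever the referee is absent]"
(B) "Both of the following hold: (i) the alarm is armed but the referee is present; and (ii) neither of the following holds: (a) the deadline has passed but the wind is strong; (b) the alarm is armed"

(A) true; (B) false

Let U = "the alarm is armed" (False), R = "the deadline has passed" (False), L = "the referee is present" (True), K = "the wind is strong" (True).

(A): This is (U iff not R) -> (not L -> K).

not R = not False = True
U iff not R = False iff True = False
not L = not True = False
not L -> K = False -> True = True
(U iff not R) -> (not L -> K) = False -> True = True
Thus (A) is true.

(B): In symbols: (U and L) and ((R and K) nor U)

U and L = False and True = False
R and K = False and True = False
(R and K) nor U = False nor False = True
(U and L) and ((R and K) nor U) = False and True = False
So (B) is false.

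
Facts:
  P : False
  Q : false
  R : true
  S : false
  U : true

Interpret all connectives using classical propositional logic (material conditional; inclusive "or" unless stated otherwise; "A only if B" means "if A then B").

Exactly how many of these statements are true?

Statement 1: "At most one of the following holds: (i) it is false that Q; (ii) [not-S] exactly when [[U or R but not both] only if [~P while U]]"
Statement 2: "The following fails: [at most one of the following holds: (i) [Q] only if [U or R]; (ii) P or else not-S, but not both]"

1

Statement 1: Formalization: ¬Q ↑ (¬S ↔ ((U ⊕ R) → (¬P ∧ U)))

¬Q = ¬F = T
¬S = ¬F = T
U ⊕ R = T ⊕ T = F
¬P = ¬F = T
¬P ∧ U = T ∧ T = T
(U ⊕ R) → (¬P ∧ U) = F → T = T
¬S ↔ ((U ⊕ R) → (¬P ∧ U)) = T ↔ T = T
¬Q ↑ (¬S ↔ ((U ⊕ R) → (¬P ∧ U))) = T ↑ T = F
Thus Statement 1 is false.

Statement 2: In symbols: ¬((Q → (U ∨ R)) ↑ (P ⊕ ¬S))

U ∨ R = T ∨ T = T
Q → (U ∨ R) = F → T = T
¬S = ¬F = T
P ⊕ ¬S = F ⊕ T = T
(Q → (U ∨ R)) ↑ (P ⊕ ¬S) = T ↑ T = F
¬((Q → (U ∨ R)) ↑ (P ⊕ ¬S)) = ¬F = T
Hence Statement 2 is true.

Count: 1.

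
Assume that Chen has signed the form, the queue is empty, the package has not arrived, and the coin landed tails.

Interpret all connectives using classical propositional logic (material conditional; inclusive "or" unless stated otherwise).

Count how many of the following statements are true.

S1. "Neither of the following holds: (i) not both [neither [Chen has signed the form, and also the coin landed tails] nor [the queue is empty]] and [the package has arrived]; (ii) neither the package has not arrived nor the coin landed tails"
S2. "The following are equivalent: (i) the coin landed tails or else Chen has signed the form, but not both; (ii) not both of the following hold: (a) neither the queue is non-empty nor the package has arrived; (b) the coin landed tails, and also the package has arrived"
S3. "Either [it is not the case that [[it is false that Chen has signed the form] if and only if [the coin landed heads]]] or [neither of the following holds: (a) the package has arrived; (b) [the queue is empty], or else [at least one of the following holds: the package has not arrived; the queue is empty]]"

Let K = "Chen has signed the form" (T), G = "the coin landed heads" (F), H = "the queue is empty" (T), P = "the package has arrived" (F).

S1: In symbols: (((K & ~G) nor H) nand P) nor (~P nor ~G)

~G = ~F = T
K & ~G = T & T = T
(K & ~G) nor H = T nor T = F
((K & ~G) nor H) nand P = F nand F = T
~P = ~F = T
~G = ~F = T
~P nor ~G = T nor T = F
(((K & ~G) nor H) nand P) nor (~P nor ~G) = T nor F = F
Hence S1 is false.

S2: This is (~G xor K) <-> ((~H nor P) nand (~G & P)).

~G = ~F = T
~G xor K = T xor T = F
~H = ~T = F
~H nor P = F nor F = T
~G = ~F = T
~G & P = T & F = F
(~H nor P) nand (~G & P) = T nand F = T
(~G xor K) <-> ((~H nor P) nand (~G & P)) = F <-> T = F
Hence S2 is false.

S3: Parsed as ~(~K <-> G) | (P nor (H | (~P | H)))

~K = ~T = F
~K <-> G = F <-> F = T
~(~K <-> G) = ~T = F
~P = ~F = T
~P | H = T | T = T
H | (~P | H) = T | T = T
P nor (H | (~P | H)) = F nor T = F
~(~K <-> G) | (P nor (H | (~P | H))) = F | F = F
Hence S3 is false.

0 of the 3 statements are true (none).

0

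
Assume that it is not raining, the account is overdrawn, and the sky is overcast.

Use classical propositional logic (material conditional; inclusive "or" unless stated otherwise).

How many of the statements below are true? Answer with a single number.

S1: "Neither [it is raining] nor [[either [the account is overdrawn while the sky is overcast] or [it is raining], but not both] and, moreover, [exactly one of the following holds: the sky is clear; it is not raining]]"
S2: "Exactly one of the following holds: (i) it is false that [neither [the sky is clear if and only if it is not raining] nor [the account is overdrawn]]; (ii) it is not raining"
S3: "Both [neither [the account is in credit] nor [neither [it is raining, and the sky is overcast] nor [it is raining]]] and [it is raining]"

0

Let P = "it is raining" (F), Q = "the account is overdrawn" (T), R = "the sky is overcast" (T).

S1: Formalization: P ↓ (((Q ∧ R) ⊕ P) ∧ (¬R ⊕ ¬P))

Q ∧ R = T ∧ T = T
(Q ∧ R) ⊕ P = T ⊕ F = T
¬R = ¬T = F
¬P = ¬F = T
¬R ⊕ ¬P = F ⊕ T = T
((Q ∧ R) ⊕ P) ∧ (¬R ⊕ ¬P) = T ∧ T = T
P ↓ (((Q ∧ R) ⊕ P) ∧ (¬R ⊕ ¬P)) = F ↓ T = F
Hence S1 is false.

S2: In symbols: ¬((¬R ↔ ¬P) ↓ Q) ⊕ ¬P

¬R = ¬T = F
¬P = ¬F = T
¬R ↔ ¬P = F ↔ T = F
(¬R ↔ ¬P) ↓ Q = F ↓ T = F
¬((¬R ↔ ¬P) ↓ Q) = ¬F = T
¬P = ¬F = T
¬((¬R ↔ ¬P) ↓ Q) ⊕ ¬P = T ⊕ T = F
So S2 is false.

S3: In symbols: (¬Q ↓ ((P ∧ R) ↓ P)) ∧ P

¬Q = ¬T = F
P ∧ R = F ∧ T = F
(P ∧ R) ↓ P = F ↓ F = T
¬Q ↓ ((P ∧ R) ↓ P) = F ↓ T = F
(¬Q ↓ ((P ∧ R) ↓ P)) ∧ P = F ∧ F = F
Thus S3 is false.

Count: 0.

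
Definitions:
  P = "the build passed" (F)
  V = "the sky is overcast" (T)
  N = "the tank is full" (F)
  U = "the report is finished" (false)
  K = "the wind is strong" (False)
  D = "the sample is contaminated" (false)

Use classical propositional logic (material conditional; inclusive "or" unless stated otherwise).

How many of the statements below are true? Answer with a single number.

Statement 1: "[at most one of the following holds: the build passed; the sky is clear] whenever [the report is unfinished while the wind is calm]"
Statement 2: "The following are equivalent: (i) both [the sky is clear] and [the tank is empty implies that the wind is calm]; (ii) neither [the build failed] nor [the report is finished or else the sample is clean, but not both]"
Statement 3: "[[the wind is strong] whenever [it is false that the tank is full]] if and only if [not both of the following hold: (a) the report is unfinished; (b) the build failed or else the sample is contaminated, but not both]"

3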